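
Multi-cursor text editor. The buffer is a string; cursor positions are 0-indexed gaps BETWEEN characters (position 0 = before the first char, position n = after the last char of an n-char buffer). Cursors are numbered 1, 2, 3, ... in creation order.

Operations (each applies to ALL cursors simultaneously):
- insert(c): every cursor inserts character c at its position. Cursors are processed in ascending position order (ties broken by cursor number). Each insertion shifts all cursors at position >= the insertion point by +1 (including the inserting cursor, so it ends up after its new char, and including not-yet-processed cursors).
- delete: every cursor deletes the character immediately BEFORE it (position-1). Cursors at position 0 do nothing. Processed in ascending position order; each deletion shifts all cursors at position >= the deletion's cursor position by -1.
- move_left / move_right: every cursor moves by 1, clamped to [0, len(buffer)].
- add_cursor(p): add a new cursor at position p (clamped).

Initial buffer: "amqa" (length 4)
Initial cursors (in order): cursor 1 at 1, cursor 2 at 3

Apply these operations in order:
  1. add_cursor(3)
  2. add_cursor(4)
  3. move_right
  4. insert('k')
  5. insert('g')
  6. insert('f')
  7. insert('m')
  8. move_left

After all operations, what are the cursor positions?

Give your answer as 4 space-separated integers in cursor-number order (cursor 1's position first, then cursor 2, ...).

Answer: 5 19 19 19

Derivation:
After op 1 (add_cursor(3)): buffer="amqa" (len 4), cursors c1@1 c2@3 c3@3, authorship ....
After op 2 (add_cursor(4)): buffer="amqa" (len 4), cursors c1@1 c2@3 c3@3 c4@4, authorship ....
After op 3 (move_right): buffer="amqa" (len 4), cursors c1@2 c2@4 c3@4 c4@4, authorship ....
After op 4 (insert('k')): buffer="amkqakkk" (len 8), cursors c1@3 c2@8 c3@8 c4@8, authorship ..1..234
After op 5 (insert('g')): buffer="amkgqakkkggg" (len 12), cursors c1@4 c2@12 c3@12 c4@12, authorship ..11..234234
After op 6 (insert('f')): buffer="amkgfqakkkgggfff" (len 16), cursors c1@5 c2@16 c3@16 c4@16, authorship ..111..234234234
After op 7 (insert('m')): buffer="amkgfmqakkkgggfffmmm" (len 20), cursors c1@6 c2@20 c3@20 c4@20, authorship ..1111..234234234234
After op 8 (move_left): buffer="amkgfmqakkkgggfffmmm" (len 20), cursors c1@5 c2@19 c3@19 c4@19, authorship ..1111..234234234234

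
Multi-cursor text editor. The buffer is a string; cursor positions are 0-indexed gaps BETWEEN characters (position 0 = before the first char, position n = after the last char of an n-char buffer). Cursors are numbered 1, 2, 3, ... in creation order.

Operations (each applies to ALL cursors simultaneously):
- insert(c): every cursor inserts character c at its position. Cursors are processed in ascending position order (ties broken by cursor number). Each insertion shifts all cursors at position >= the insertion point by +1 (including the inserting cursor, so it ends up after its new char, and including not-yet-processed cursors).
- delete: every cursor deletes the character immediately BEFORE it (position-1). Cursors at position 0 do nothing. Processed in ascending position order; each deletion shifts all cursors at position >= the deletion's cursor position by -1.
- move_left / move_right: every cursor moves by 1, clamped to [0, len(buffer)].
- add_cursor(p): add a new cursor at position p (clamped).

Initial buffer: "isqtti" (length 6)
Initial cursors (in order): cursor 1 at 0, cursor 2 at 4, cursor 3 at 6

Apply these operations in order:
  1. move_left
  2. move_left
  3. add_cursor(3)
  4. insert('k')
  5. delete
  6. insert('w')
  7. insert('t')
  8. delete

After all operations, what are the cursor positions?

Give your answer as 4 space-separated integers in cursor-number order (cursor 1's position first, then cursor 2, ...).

After op 1 (move_left): buffer="isqtti" (len 6), cursors c1@0 c2@3 c3@5, authorship ......
After op 2 (move_left): buffer="isqtti" (len 6), cursors c1@0 c2@2 c3@4, authorship ......
After op 3 (add_cursor(3)): buffer="isqtti" (len 6), cursors c1@0 c2@2 c4@3 c3@4, authorship ......
After op 4 (insert('k')): buffer="kiskqktkti" (len 10), cursors c1@1 c2@4 c4@6 c3@8, authorship 1..2.4.3..
After op 5 (delete): buffer="isqtti" (len 6), cursors c1@0 c2@2 c4@3 c3@4, authorship ......
After op 6 (insert('w')): buffer="wiswqwtwti" (len 10), cursors c1@1 c2@4 c4@6 c3@8, authorship 1..2.4.3..
After op 7 (insert('t')): buffer="wtiswtqwttwtti" (len 14), cursors c1@2 c2@6 c4@9 c3@12, authorship 11..22.44.33..
After op 8 (delete): buffer="wiswqwtwti" (len 10), cursors c1@1 c2@4 c4@6 c3@8, authorship 1..2.4.3..

Answer: 1 4 8 6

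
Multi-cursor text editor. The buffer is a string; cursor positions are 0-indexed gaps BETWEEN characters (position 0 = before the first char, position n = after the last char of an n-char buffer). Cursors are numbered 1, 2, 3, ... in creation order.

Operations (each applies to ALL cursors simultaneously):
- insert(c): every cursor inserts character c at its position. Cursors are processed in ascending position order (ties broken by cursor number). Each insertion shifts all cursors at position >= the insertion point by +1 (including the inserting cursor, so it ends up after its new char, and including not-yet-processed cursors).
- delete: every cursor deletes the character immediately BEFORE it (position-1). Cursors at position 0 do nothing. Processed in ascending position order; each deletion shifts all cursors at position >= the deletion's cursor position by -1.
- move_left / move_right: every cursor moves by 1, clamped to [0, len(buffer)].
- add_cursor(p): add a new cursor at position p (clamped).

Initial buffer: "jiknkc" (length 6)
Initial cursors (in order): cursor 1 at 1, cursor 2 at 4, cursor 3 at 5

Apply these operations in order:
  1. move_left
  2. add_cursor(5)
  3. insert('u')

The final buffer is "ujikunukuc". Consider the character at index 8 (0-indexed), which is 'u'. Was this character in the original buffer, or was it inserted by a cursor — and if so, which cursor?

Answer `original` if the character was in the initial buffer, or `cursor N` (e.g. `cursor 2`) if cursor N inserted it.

Answer: cursor 4

Derivation:
After op 1 (move_left): buffer="jiknkc" (len 6), cursors c1@0 c2@3 c3@4, authorship ......
After op 2 (add_cursor(5)): buffer="jiknkc" (len 6), cursors c1@0 c2@3 c3@4 c4@5, authorship ......
After op 3 (insert('u')): buffer="ujikunukuc" (len 10), cursors c1@1 c2@5 c3@7 c4@9, authorship 1...2.3.4.
Authorship (.=original, N=cursor N): 1 . . . 2 . 3 . 4 .
Index 8: author = 4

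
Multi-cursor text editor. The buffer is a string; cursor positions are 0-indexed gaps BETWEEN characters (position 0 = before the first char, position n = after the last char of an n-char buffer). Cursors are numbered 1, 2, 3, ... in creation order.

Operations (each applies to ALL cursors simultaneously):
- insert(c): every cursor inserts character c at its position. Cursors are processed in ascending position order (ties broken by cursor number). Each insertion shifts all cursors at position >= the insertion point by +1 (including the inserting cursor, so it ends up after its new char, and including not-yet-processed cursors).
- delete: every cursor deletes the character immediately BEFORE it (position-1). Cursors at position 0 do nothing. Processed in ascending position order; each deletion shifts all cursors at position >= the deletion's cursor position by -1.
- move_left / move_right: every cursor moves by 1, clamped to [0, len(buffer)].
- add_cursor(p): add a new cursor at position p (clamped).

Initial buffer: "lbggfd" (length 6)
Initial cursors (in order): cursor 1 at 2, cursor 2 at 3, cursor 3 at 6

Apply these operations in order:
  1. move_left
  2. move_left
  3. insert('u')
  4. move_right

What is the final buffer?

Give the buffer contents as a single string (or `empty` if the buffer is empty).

Answer: ulubggufd

Derivation:
After op 1 (move_left): buffer="lbggfd" (len 6), cursors c1@1 c2@2 c3@5, authorship ......
After op 2 (move_left): buffer="lbggfd" (len 6), cursors c1@0 c2@1 c3@4, authorship ......
After op 3 (insert('u')): buffer="ulubggufd" (len 9), cursors c1@1 c2@3 c3@7, authorship 1.2...3..
After op 4 (move_right): buffer="ulubggufd" (len 9), cursors c1@2 c2@4 c3@8, authorship 1.2...3..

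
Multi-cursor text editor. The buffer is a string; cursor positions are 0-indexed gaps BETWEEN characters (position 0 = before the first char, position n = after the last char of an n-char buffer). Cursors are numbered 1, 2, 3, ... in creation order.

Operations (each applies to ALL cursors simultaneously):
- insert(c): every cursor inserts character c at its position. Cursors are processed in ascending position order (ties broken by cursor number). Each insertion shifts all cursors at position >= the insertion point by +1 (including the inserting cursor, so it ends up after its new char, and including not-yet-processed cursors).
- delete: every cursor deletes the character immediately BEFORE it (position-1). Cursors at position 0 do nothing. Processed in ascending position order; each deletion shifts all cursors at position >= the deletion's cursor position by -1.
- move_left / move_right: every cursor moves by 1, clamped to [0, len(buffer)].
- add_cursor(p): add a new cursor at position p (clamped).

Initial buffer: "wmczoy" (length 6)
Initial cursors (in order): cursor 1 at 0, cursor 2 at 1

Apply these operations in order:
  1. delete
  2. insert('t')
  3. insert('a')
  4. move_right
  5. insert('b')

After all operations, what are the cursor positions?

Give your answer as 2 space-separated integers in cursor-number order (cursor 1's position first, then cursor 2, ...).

Answer: 7 7

Derivation:
After op 1 (delete): buffer="mczoy" (len 5), cursors c1@0 c2@0, authorship .....
After op 2 (insert('t')): buffer="ttmczoy" (len 7), cursors c1@2 c2@2, authorship 12.....
After op 3 (insert('a')): buffer="ttaamczoy" (len 9), cursors c1@4 c2@4, authorship 1212.....
After op 4 (move_right): buffer="ttaamczoy" (len 9), cursors c1@5 c2@5, authorship 1212.....
After op 5 (insert('b')): buffer="ttaambbczoy" (len 11), cursors c1@7 c2@7, authorship 1212.12....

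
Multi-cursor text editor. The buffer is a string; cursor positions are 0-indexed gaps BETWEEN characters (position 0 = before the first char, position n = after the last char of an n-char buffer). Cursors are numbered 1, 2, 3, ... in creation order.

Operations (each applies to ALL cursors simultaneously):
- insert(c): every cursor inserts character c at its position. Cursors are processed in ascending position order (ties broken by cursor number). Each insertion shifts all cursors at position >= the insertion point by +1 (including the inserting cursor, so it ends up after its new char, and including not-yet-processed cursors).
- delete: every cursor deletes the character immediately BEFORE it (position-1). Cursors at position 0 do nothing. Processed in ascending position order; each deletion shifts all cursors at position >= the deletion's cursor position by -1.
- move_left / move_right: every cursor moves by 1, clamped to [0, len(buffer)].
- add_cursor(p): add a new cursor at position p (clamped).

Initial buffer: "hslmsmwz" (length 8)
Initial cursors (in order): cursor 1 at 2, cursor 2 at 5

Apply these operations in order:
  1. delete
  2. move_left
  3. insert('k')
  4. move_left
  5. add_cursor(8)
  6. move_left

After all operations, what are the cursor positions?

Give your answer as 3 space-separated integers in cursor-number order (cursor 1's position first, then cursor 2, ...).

After op 1 (delete): buffer="hlmmwz" (len 6), cursors c1@1 c2@3, authorship ......
After op 2 (move_left): buffer="hlmmwz" (len 6), cursors c1@0 c2@2, authorship ......
After op 3 (insert('k')): buffer="khlkmmwz" (len 8), cursors c1@1 c2@4, authorship 1..2....
After op 4 (move_left): buffer="khlkmmwz" (len 8), cursors c1@0 c2@3, authorship 1..2....
After op 5 (add_cursor(8)): buffer="khlkmmwz" (len 8), cursors c1@0 c2@3 c3@8, authorship 1..2....
After op 6 (move_left): buffer="khlkmmwz" (len 8), cursors c1@0 c2@2 c3@7, authorship 1..2....

Answer: 0 2 7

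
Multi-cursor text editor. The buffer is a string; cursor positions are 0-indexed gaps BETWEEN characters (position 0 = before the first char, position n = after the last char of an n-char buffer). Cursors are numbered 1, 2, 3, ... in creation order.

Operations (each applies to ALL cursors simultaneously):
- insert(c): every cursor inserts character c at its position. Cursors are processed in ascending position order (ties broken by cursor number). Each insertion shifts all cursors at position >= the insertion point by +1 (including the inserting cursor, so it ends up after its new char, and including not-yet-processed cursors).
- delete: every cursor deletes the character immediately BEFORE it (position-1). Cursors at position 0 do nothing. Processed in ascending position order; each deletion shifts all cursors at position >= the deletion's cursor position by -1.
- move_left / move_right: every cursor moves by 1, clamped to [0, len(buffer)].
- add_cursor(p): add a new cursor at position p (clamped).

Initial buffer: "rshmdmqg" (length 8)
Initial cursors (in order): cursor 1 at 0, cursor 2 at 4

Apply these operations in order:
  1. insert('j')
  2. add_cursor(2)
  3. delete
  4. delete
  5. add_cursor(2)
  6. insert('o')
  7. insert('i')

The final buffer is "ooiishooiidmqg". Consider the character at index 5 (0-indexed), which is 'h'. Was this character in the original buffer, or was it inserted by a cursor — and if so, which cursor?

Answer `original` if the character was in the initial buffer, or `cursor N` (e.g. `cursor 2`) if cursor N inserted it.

After op 1 (insert('j')): buffer="jrshmjdmqg" (len 10), cursors c1@1 c2@6, authorship 1....2....
After op 2 (add_cursor(2)): buffer="jrshmjdmqg" (len 10), cursors c1@1 c3@2 c2@6, authorship 1....2....
After op 3 (delete): buffer="shmdmqg" (len 7), cursors c1@0 c3@0 c2@3, authorship .......
After op 4 (delete): buffer="shdmqg" (len 6), cursors c1@0 c3@0 c2@2, authorship ......
After op 5 (add_cursor(2)): buffer="shdmqg" (len 6), cursors c1@0 c3@0 c2@2 c4@2, authorship ......
After op 6 (insert('o')): buffer="ooshoodmqg" (len 10), cursors c1@2 c3@2 c2@6 c4@6, authorship 13..24....
After op 7 (insert('i')): buffer="ooiishooiidmqg" (len 14), cursors c1@4 c3@4 c2@10 c4@10, authorship 1313..2424....
Authorship (.=original, N=cursor N): 1 3 1 3 . . 2 4 2 4 . . . .
Index 5: author = original

Answer: original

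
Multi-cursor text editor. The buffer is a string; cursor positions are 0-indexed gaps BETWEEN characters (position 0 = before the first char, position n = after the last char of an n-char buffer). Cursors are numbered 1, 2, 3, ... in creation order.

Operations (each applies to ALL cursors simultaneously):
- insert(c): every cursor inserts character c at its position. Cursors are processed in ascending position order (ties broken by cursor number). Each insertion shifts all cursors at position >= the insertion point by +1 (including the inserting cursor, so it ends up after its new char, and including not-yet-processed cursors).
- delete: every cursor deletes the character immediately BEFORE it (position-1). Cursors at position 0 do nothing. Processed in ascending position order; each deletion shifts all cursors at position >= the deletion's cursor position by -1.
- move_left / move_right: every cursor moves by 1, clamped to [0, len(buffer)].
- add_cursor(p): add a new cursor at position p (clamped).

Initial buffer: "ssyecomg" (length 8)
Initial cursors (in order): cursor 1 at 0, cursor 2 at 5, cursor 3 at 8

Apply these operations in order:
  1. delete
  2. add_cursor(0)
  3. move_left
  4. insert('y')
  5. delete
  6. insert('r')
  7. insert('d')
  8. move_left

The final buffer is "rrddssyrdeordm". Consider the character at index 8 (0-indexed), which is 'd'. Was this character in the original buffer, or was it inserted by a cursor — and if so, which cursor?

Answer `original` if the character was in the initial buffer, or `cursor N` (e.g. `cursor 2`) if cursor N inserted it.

Answer: cursor 2

Derivation:
After op 1 (delete): buffer="ssyeom" (len 6), cursors c1@0 c2@4 c3@6, authorship ......
After op 2 (add_cursor(0)): buffer="ssyeom" (len 6), cursors c1@0 c4@0 c2@4 c3@6, authorship ......
After op 3 (move_left): buffer="ssyeom" (len 6), cursors c1@0 c4@0 c2@3 c3@5, authorship ......
After op 4 (insert('y')): buffer="yyssyyeoym" (len 10), cursors c1@2 c4@2 c2@6 c3@9, authorship 14...2..3.
After op 5 (delete): buffer="ssyeom" (len 6), cursors c1@0 c4@0 c2@3 c3@5, authorship ......
After op 6 (insert('r')): buffer="rrssyreorm" (len 10), cursors c1@2 c4@2 c2@6 c3@9, authorship 14...2..3.
After op 7 (insert('d')): buffer="rrddssyrdeordm" (len 14), cursors c1@4 c4@4 c2@9 c3@13, authorship 1414...22..33.
After op 8 (move_left): buffer="rrddssyrdeordm" (len 14), cursors c1@3 c4@3 c2@8 c3@12, authorship 1414...22..33.
Authorship (.=original, N=cursor N): 1 4 1 4 . . . 2 2 . . 3 3 .
Index 8: author = 2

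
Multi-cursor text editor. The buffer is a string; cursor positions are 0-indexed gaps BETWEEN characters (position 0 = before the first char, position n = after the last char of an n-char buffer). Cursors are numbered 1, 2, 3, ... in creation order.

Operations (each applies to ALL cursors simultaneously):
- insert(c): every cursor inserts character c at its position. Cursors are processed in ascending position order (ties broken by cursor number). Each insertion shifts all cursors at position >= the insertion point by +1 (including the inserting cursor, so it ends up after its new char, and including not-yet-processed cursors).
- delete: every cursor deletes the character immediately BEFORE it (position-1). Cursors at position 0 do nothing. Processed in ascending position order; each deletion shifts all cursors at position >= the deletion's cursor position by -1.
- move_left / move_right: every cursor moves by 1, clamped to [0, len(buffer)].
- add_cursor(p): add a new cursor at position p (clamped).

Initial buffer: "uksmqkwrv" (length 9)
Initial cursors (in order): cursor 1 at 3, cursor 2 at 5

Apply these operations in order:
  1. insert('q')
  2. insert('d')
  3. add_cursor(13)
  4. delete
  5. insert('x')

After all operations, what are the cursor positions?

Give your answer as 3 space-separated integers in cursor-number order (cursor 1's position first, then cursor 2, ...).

After op 1 (insert('q')): buffer="uksqmqqkwrv" (len 11), cursors c1@4 c2@7, authorship ...1..2....
After op 2 (insert('d')): buffer="uksqdmqqdkwrv" (len 13), cursors c1@5 c2@9, authorship ...11..22....
After op 3 (add_cursor(13)): buffer="uksqdmqqdkwrv" (len 13), cursors c1@5 c2@9 c3@13, authorship ...11..22....
After op 4 (delete): buffer="uksqmqqkwr" (len 10), cursors c1@4 c2@7 c3@10, authorship ...1..2...
After op 5 (insert('x')): buffer="uksqxmqqxkwrx" (len 13), cursors c1@5 c2@9 c3@13, authorship ...11..22...3

Answer: 5 9 13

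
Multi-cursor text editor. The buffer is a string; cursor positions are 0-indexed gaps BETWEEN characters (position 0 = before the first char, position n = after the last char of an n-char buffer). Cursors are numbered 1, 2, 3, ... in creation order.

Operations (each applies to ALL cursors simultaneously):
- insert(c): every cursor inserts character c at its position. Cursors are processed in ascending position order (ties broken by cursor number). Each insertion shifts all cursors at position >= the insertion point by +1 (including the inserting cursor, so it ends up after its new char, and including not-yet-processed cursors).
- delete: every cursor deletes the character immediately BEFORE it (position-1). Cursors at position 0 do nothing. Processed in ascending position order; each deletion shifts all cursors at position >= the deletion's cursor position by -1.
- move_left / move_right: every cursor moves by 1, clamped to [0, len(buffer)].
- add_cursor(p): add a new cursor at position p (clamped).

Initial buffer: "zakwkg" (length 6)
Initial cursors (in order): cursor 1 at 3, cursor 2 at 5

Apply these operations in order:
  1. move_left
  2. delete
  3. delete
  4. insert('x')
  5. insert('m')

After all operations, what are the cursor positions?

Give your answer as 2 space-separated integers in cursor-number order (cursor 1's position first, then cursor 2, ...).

After op 1 (move_left): buffer="zakwkg" (len 6), cursors c1@2 c2@4, authorship ......
After op 2 (delete): buffer="zkkg" (len 4), cursors c1@1 c2@2, authorship ....
After op 3 (delete): buffer="kg" (len 2), cursors c1@0 c2@0, authorship ..
After op 4 (insert('x')): buffer="xxkg" (len 4), cursors c1@2 c2@2, authorship 12..
After op 5 (insert('m')): buffer="xxmmkg" (len 6), cursors c1@4 c2@4, authorship 1212..

Answer: 4 4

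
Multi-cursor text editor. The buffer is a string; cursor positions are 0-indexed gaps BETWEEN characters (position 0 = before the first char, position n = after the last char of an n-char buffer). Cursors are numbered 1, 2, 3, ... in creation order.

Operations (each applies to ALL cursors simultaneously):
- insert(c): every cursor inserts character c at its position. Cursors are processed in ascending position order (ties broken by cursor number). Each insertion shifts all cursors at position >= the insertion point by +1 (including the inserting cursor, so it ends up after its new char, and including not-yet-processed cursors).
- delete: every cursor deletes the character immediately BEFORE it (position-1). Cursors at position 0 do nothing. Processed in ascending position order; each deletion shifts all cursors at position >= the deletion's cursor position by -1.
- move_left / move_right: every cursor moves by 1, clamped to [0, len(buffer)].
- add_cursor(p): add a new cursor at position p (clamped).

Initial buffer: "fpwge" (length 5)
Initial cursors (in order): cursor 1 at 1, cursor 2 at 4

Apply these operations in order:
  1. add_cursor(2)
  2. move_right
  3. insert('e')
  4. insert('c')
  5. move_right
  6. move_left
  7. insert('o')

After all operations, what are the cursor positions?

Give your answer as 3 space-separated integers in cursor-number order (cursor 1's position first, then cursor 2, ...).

Answer: 5 13 9

Derivation:
After op 1 (add_cursor(2)): buffer="fpwge" (len 5), cursors c1@1 c3@2 c2@4, authorship .....
After op 2 (move_right): buffer="fpwge" (len 5), cursors c1@2 c3@3 c2@5, authorship .....
After op 3 (insert('e')): buffer="fpewegee" (len 8), cursors c1@3 c3@5 c2@8, authorship ..1.3..2
After op 4 (insert('c')): buffer="fpecwecgeec" (len 11), cursors c1@4 c3@7 c2@11, authorship ..11.33..22
After op 5 (move_right): buffer="fpecwecgeec" (len 11), cursors c1@5 c3@8 c2@11, authorship ..11.33..22
After op 6 (move_left): buffer="fpecwecgeec" (len 11), cursors c1@4 c3@7 c2@10, authorship ..11.33..22
After op 7 (insert('o')): buffer="fpecowecogeeoc" (len 14), cursors c1@5 c3@9 c2@13, authorship ..111.333..222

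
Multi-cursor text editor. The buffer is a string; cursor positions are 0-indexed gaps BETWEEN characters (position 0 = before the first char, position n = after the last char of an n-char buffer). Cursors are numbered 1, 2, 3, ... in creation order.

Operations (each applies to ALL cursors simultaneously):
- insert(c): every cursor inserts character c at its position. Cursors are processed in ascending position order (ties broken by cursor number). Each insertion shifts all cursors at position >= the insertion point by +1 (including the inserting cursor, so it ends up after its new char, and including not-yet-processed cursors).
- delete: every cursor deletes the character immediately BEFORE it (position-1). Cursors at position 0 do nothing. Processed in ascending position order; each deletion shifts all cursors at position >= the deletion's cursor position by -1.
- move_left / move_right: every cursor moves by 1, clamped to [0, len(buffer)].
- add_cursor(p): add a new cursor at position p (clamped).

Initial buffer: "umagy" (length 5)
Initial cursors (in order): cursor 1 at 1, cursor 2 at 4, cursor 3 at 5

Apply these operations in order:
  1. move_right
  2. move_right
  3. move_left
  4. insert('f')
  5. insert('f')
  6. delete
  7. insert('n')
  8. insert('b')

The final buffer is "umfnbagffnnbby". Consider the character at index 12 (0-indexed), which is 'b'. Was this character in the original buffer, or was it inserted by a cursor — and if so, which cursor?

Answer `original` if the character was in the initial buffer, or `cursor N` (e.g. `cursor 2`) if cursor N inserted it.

Answer: cursor 3

Derivation:
After op 1 (move_right): buffer="umagy" (len 5), cursors c1@2 c2@5 c3@5, authorship .....
After op 2 (move_right): buffer="umagy" (len 5), cursors c1@3 c2@5 c3@5, authorship .....
After op 3 (move_left): buffer="umagy" (len 5), cursors c1@2 c2@4 c3@4, authorship .....
After op 4 (insert('f')): buffer="umfagffy" (len 8), cursors c1@3 c2@7 c3@7, authorship ..1..23.
After op 5 (insert('f')): buffer="umffagffffy" (len 11), cursors c1@4 c2@10 c3@10, authorship ..11..2323.
After op 6 (delete): buffer="umfagffy" (len 8), cursors c1@3 c2@7 c3@7, authorship ..1..23.
After op 7 (insert('n')): buffer="umfnagffnny" (len 11), cursors c1@4 c2@10 c3@10, authorship ..11..2323.
After op 8 (insert('b')): buffer="umfnbagffnnbby" (len 14), cursors c1@5 c2@13 c3@13, authorship ..111..232323.
Authorship (.=original, N=cursor N): . . 1 1 1 . . 2 3 2 3 2 3 .
Index 12: author = 3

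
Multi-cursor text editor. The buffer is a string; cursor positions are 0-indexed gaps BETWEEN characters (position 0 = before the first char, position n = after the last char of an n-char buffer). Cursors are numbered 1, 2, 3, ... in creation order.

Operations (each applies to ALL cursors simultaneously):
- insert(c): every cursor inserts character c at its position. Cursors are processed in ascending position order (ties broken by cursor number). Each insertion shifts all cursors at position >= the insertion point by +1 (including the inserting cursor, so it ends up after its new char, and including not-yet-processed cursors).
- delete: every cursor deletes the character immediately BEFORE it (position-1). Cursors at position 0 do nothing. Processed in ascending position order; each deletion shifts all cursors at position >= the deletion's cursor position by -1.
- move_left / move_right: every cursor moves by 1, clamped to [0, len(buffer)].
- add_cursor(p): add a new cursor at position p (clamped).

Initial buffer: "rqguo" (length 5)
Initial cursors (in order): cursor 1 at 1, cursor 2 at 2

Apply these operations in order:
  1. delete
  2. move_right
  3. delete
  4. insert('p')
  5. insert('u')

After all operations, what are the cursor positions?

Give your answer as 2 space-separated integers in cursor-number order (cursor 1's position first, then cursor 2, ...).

After op 1 (delete): buffer="guo" (len 3), cursors c1@0 c2@0, authorship ...
After op 2 (move_right): buffer="guo" (len 3), cursors c1@1 c2@1, authorship ...
After op 3 (delete): buffer="uo" (len 2), cursors c1@0 c2@0, authorship ..
After op 4 (insert('p')): buffer="ppuo" (len 4), cursors c1@2 c2@2, authorship 12..
After op 5 (insert('u')): buffer="ppuuuo" (len 6), cursors c1@4 c2@4, authorship 1212..

Answer: 4 4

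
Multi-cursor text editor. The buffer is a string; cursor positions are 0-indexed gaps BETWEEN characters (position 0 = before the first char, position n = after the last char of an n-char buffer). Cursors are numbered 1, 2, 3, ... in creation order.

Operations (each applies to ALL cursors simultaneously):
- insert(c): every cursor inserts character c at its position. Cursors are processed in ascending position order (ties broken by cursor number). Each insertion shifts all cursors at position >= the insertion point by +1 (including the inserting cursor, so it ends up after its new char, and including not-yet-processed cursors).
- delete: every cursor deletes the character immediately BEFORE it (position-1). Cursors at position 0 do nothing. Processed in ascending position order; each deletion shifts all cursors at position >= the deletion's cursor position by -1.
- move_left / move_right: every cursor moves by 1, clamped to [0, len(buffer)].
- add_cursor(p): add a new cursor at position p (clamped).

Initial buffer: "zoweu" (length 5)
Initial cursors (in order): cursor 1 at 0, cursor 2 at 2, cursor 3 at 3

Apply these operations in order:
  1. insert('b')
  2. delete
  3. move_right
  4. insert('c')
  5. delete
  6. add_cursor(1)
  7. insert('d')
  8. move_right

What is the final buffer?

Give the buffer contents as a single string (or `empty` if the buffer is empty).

After op 1 (insert('b')): buffer="bzobwbeu" (len 8), cursors c1@1 c2@4 c3@6, authorship 1..2.3..
After op 2 (delete): buffer="zoweu" (len 5), cursors c1@0 c2@2 c3@3, authorship .....
After op 3 (move_right): buffer="zoweu" (len 5), cursors c1@1 c2@3 c3@4, authorship .....
After op 4 (insert('c')): buffer="zcowcecu" (len 8), cursors c1@2 c2@5 c3@7, authorship .1..2.3.
After op 5 (delete): buffer="zoweu" (len 5), cursors c1@1 c2@3 c3@4, authorship .....
After op 6 (add_cursor(1)): buffer="zoweu" (len 5), cursors c1@1 c4@1 c2@3 c3@4, authorship .....
After op 7 (insert('d')): buffer="zddowdedu" (len 9), cursors c1@3 c4@3 c2@6 c3@8, authorship .14..2.3.
After op 8 (move_right): buffer="zddowdedu" (len 9), cursors c1@4 c4@4 c2@7 c3@9, authorship .14..2.3.

Answer: zddowdedu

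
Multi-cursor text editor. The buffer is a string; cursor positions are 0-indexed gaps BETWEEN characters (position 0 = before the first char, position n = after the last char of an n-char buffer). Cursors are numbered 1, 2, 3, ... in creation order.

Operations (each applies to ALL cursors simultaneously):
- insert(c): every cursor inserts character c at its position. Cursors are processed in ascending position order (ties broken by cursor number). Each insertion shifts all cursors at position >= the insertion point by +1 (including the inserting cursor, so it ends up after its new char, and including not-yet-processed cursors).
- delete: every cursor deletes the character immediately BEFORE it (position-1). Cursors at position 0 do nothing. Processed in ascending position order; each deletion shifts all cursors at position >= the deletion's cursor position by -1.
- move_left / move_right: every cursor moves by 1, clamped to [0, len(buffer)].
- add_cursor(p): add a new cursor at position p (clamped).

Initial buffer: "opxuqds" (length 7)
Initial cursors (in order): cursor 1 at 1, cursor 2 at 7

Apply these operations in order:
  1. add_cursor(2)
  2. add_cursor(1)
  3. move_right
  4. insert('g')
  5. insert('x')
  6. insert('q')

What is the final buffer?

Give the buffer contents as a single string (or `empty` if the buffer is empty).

Answer: opggxxqqxgxquqdsgxq

Derivation:
After op 1 (add_cursor(2)): buffer="opxuqds" (len 7), cursors c1@1 c3@2 c2@7, authorship .......
After op 2 (add_cursor(1)): buffer="opxuqds" (len 7), cursors c1@1 c4@1 c3@2 c2@7, authorship .......
After op 3 (move_right): buffer="opxuqds" (len 7), cursors c1@2 c4@2 c3@3 c2@7, authorship .......
After op 4 (insert('g')): buffer="opggxguqdsg" (len 11), cursors c1@4 c4@4 c3@6 c2@11, authorship ..14.3....2
After op 5 (insert('x')): buffer="opggxxxgxuqdsgx" (len 15), cursors c1@6 c4@6 c3@9 c2@15, authorship ..1414.33....22
After op 6 (insert('q')): buffer="opggxxqqxgxquqdsgxq" (len 19), cursors c1@8 c4@8 c3@12 c2@19, authorship ..141414.333....222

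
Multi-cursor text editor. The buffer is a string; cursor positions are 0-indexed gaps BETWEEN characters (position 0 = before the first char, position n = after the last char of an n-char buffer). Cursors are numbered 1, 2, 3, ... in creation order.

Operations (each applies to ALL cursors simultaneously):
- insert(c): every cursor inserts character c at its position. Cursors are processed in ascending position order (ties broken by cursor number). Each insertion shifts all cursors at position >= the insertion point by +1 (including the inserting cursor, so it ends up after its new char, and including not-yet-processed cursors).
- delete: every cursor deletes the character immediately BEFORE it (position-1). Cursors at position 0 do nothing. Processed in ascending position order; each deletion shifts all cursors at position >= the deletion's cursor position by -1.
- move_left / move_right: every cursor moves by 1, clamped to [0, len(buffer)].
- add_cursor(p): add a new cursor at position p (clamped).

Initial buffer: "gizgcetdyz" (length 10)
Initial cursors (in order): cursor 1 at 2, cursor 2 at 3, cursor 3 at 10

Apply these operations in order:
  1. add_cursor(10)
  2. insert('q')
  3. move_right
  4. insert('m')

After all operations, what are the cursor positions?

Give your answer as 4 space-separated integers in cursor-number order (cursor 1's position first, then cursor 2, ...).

Answer: 5 8 18 18

Derivation:
After op 1 (add_cursor(10)): buffer="gizgcetdyz" (len 10), cursors c1@2 c2@3 c3@10 c4@10, authorship ..........
After op 2 (insert('q')): buffer="giqzqgcetdyzqq" (len 14), cursors c1@3 c2@5 c3@14 c4@14, authorship ..1.2.......34
After op 3 (move_right): buffer="giqzqgcetdyzqq" (len 14), cursors c1@4 c2@6 c3@14 c4@14, authorship ..1.2.......34
After op 4 (insert('m')): buffer="giqzmqgmcetdyzqqmm" (len 18), cursors c1@5 c2@8 c3@18 c4@18, authorship ..1.12.2......3434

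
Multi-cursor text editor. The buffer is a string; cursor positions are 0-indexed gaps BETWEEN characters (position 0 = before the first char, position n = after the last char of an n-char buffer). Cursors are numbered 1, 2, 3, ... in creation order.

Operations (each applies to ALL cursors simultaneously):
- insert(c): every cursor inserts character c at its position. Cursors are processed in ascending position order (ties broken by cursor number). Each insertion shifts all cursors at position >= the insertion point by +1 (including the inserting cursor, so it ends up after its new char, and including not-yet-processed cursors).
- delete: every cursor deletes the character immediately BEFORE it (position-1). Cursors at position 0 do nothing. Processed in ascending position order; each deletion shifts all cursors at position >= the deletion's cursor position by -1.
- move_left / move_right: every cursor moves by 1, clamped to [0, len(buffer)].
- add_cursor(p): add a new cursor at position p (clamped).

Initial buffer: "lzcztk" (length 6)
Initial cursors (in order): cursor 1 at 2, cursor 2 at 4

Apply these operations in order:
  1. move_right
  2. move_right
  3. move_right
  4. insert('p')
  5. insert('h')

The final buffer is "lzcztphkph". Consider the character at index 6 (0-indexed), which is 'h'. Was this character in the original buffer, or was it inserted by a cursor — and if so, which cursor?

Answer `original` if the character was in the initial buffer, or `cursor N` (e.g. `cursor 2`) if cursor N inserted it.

After op 1 (move_right): buffer="lzcztk" (len 6), cursors c1@3 c2@5, authorship ......
After op 2 (move_right): buffer="lzcztk" (len 6), cursors c1@4 c2@6, authorship ......
After op 3 (move_right): buffer="lzcztk" (len 6), cursors c1@5 c2@6, authorship ......
After op 4 (insert('p')): buffer="lzcztpkp" (len 8), cursors c1@6 c2@8, authorship .....1.2
After op 5 (insert('h')): buffer="lzcztphkph" (len 10), cursors c1@7 c2@10, authorship .....11.22
Authorship (.=original, N=cursor N): . . . . . 1 1 . 2 2
Index 6: author = 1

Answer: cursor 1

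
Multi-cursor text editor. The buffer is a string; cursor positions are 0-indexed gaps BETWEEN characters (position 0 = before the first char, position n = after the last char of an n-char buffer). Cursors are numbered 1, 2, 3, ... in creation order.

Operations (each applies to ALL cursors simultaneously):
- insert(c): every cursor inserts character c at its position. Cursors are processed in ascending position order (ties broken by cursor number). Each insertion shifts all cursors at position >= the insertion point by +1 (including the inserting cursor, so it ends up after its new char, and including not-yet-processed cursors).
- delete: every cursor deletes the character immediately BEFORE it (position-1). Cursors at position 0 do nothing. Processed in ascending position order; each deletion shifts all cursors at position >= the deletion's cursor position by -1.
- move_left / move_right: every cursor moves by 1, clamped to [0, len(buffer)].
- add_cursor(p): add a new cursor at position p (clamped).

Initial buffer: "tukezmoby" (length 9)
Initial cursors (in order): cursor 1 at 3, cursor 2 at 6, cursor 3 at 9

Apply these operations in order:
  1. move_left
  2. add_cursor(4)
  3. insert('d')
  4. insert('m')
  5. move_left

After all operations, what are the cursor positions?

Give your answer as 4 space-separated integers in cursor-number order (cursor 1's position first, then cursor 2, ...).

Answer: 3 10 15 7

Derivation:
After op 1 (move_left): buffer="tukezmoby" (len 9), cursors c1@2 c2@5 c3@8, authorship .........
After op 2 (add_cursor(4)): buffer="tukezmoby" (len 9), cursors c1@2 c4@4 c2@5 c3@8, authorship .........
After op 3 (insert('d')): buffer="tudkedzdmobdy" (len 13), cursors c1@3 c4@6 c2@8 c3@12, authorship ..1..4.2...3.
After op 4 (insert('m')): buffer="tudmkedmzdmmobdmy" (len 17), cursors c1@4 c4@8 c2@11 c3@16, authorship ..11..44.22...33.
After op 5 (move_left): buffer="tudmkedmzdmmobdmy" (len 17), cursors c1@3 c4@7 c2@10 c3@15, authorship ..11..44.22...33.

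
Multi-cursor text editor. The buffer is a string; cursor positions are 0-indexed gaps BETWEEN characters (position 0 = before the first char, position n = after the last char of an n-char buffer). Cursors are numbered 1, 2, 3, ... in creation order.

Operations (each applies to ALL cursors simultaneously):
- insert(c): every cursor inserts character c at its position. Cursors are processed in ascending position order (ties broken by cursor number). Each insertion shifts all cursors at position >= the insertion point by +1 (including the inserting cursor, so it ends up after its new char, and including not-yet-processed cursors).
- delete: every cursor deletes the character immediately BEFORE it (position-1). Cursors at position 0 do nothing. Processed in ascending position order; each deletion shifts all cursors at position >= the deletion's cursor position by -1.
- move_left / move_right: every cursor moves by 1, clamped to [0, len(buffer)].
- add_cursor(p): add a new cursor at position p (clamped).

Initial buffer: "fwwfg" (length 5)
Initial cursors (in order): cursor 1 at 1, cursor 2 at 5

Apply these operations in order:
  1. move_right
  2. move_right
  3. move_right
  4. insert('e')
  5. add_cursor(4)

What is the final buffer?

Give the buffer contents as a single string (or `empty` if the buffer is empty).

After op 1 (move_right): buffer="fwwfg" (len 5), cursors c1@2 c2@5, authorship .....
After op 2 (move_right): buffer="fwwfg" (len 5), cursors c1@3 c2@5, authorship .....
After op 3 (move_right): buffer="fwwfg" (len 5), cursors c1@4 c2@5, authorship .....
After op 4 (insert('e')): buffer="fwwfege" (len 7), cursors c1@5 c2@7, authorship ....1.2
After op 5 (add_cursor(4)): buffer="fwwfege" (len 7), cursors c3@4 c1@5 c2@7, authorship ....1.2

Answer: fwwfege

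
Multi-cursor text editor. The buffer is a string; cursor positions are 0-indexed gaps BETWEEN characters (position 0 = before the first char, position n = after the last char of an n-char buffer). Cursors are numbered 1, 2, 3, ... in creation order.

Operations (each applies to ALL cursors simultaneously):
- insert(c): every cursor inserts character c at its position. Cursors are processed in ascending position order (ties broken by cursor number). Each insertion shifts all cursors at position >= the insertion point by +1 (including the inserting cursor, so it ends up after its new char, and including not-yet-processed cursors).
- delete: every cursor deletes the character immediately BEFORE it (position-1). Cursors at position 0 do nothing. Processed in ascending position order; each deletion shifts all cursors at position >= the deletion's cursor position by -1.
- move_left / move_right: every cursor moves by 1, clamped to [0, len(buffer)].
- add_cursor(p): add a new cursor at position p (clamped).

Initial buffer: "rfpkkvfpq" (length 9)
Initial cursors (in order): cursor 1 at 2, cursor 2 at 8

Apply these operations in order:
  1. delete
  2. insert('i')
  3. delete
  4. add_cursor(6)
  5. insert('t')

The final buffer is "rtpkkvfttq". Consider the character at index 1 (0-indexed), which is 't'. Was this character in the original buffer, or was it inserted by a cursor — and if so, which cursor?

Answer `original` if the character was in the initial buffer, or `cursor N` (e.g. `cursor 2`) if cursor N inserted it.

After op 1 (delete): buffer="rpkkvfq" (len 7), cursors c1@1 c2@6, authorship .......
After op 2 (insert('i')): buffer="ripkkvfiq" (len 9), cursors c1@2 c2@8, authorship .1.....2.
After op 3 (delete): buffer="rpkkvfq" (len 7), cursors c1@1 c2@6, authorship .......
After op 4 (add_cursor(6)): buffer="rpkkvfq" (len 7), cursors c1@1 c2@6 c3@6, authorship .......
After op 5 (insert('t')): buffer="rtpkkvfttq" (len 10), cursors c1@2 c2@9 c3@9, authorship .1.....23.
Authorship (.=original, N=cursor N): . 1 . . . . . 2 3 .
Index 1: author = 1

Answer: cursor 1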